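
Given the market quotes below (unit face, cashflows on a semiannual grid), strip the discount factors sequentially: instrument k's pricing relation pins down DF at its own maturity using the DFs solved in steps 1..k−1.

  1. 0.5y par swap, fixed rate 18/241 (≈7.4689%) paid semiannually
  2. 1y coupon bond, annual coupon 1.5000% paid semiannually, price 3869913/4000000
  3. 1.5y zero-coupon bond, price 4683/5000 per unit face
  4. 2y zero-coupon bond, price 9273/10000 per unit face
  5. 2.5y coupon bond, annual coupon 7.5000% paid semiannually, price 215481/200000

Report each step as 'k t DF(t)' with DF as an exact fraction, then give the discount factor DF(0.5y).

1 1/2 241/250
2 1 9531/10000
3 3/2 4683/5000
4 2 9273/10000
5 5/2 4509/5000
DF(0.5y) = 241/250 ≈ 0.964000

step 1 [0.5y] swap r/2=9/241: DF=(1 − 9/241·(0))/(1+9/241) = 241/250 ≈ 0.964000
step 2 [1y] bond c/2=3/400: DF=(3869913/4000000 − 3/400·(0.964000))/(1+3/400) = 9531/10000 ≈ 0.953100
step 3 [1.5y] zero: DF = P = 4683/5000 ≈ 0.936600
step 4 [2y] zero: DF = P = 9273/10000 ≈ 0.927300
step 5 [2.5y] bond c/2=3/80: DF=(215481/200000 − 3/80·(0.964000+0.953100+0.936600+0.927300))/(1+3/80) = 4509/5000 ≈ 0.901800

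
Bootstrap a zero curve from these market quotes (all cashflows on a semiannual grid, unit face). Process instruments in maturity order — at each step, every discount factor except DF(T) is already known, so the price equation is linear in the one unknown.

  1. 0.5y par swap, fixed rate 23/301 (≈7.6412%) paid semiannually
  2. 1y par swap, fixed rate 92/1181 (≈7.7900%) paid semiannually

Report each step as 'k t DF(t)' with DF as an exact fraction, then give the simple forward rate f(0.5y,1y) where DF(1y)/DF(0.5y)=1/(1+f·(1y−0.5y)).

1 1/2 602/625
2 1 579/625
f(0.5y,1y) = ((602/625)/(579/625) − 1)/(1/2) = 46/579 ≈ 7.9447%

step 1 [0.5y] swap r/2=23/602: DF=(1 − 23/602·(0))/(1+23/602) = 602/625 ≈ 0.963200
step 2 [1y] swap r/2=46/1181: DF=(1 − 46/1181·(0.963200))/(1+46/1181) = 579/625 ≈ 0.926400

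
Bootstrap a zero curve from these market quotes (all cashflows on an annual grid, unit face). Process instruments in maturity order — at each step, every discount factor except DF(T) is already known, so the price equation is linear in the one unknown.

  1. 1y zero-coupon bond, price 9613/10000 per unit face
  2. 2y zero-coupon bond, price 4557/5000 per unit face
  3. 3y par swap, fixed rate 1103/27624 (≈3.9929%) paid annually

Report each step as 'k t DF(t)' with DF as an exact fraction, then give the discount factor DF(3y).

1 1 9613/10000
2 2 4557/5000
3 3 8897/10000
DF(3y) = 8897/10000 ≈ 0.889700

step 1 [1y] zero: DF = P = 9613/10000 ≈ 0.961300
step 2 [2y] zero: DF = P = 4557/5000 ≈ 0.911400
step 3 [3y] swap r/1=1103/27624: DF=(1 − 1103/27624·(0.961300+0.911400))/(1+1103/27624) = 8897/10000 ≈ 0.889700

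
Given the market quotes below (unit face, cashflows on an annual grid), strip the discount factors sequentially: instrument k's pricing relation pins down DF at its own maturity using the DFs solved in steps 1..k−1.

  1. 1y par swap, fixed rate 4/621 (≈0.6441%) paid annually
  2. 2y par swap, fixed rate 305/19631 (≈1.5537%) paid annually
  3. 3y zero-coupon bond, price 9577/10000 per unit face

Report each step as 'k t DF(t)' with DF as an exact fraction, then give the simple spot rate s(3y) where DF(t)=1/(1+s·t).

1 1 621/625
2 2 1939/2000
3 3 9577/10000
s(3y) = (1/(9577/10000) − 1)/(3) = 141/9577 ≈ 1.4723%

step 1 [1y] swap r/1=4/621: DF=(1 − 4/621·(0))/(1+4/621) = 621/625 ≈ 0.993600
step 2 [2y] swap r/1=305/19631: DF=(1 − 305/19631·(0.993600))/(1+305/19631) = 1939/2000 ≈ 0.969500
step 3 [3y] zero: DF = P = 9577/10000 ≈ 0.957700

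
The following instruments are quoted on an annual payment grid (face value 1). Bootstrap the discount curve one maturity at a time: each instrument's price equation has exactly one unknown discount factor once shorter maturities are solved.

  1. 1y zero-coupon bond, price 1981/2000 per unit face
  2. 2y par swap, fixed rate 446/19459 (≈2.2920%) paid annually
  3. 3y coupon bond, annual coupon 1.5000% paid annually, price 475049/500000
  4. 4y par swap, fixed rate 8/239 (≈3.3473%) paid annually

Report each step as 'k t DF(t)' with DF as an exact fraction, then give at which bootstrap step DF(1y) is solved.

1 1 1981/2000
2 2 4777/5000
3 3 9073/10000
4 4 547/625
DF(1y) is solved at step 1

step 1 [1y] zero: DF = P = 1981/2000 ≈ 0.990500
step 2 [2y] swap r/1=446/19459: DF=(1 − 446/19459·(0.990500))/(1+446/19459) = 4777/5000 ≈ 0.955400
step 3 [3y] bond c/1=3/200: DF=(475049/500000 − 3/200·(0.990500+0.955400))/(1+3/200) = 9073/10000 ≈ 0.907300
step 4 [4y] swap r/1=8/239: DF=(1 − 8/239·(0.990500+0.955400+0.907300))/(1+8/239) = 547/625 ≈ 0.875200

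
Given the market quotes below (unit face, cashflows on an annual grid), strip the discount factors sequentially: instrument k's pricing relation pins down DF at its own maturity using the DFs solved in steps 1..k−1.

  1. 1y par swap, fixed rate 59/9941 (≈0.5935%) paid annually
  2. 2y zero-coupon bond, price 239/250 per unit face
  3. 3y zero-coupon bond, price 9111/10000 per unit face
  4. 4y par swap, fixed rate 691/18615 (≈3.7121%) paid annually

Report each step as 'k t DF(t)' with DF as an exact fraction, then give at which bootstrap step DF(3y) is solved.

step 1 [1y] swap r/1=59/9941: DF=(1 − 59/9941·(0))/(1+59/9941) = 9941/10000 ≈ 0.994100
step 2 [2y] zero: DF = P = 239/250 ≈ 0.956000
step 3 [3y] zero: DF = P = 9111/10000 ≈ 0.911100
step 4 [4y] swap r/1=691/18615: DF=(1 − 691/18615·(0.994100+0.956000+0.911100))/(1+691/18615) = 4309/5000 ≈ 0.861800

1 1 9941/10000
2 2 239/250
3 3 9111/10000
4 4 4309/5000
DF(3y) is solved at step 3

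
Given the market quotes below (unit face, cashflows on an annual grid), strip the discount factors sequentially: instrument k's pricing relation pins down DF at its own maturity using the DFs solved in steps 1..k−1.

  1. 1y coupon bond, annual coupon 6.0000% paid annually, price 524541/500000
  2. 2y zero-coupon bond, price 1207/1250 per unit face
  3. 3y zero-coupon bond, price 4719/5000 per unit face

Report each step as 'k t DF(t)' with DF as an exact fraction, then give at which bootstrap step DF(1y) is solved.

1 1 9897/10000
2 2 1207/1250
3 3 4719/5000
DF(1y) is solved at step 1

step 1 [1y] bond c/1=3/50: DF=(524541/500000 − 3/50·(0))/(1+3/50) = 9897/10000 ≈ 0.989700
step 2 [2y] zero: DF = P = 1207/1250 ≈ 0.965600
step 3 [3y] zero: DF = P = 4719/5000 ≈ 0.943800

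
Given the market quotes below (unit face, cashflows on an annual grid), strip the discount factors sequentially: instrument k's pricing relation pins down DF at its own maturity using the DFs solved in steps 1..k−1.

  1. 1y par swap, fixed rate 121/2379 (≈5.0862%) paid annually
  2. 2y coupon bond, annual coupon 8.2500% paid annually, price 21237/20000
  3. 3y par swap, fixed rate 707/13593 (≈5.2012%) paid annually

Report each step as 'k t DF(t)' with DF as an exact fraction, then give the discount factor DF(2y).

step 1 [1y] swap r/1=121/2379: DF=(1 − 121/2379·(0))/(1+121/2379) = 2379/2500 ≈ 0.951600
step 2 [2y] bond c/1=33/400: DF=(21237/20000 − 33/400·(0.951600))/(1+33/400) = 2271/2500 ≈ 0.908400
step 3 [3y] swap r/1=707/13593: DF=(1 − 707/13593·(0.951600+0.908400))/(1+707/13593) = 4293/5000 ≈ 0.858600

1 1 2379/2500
2 2 2271/2500
3 3 4293/5000
DF(2y) = 2271/2500 ≈ 0.908400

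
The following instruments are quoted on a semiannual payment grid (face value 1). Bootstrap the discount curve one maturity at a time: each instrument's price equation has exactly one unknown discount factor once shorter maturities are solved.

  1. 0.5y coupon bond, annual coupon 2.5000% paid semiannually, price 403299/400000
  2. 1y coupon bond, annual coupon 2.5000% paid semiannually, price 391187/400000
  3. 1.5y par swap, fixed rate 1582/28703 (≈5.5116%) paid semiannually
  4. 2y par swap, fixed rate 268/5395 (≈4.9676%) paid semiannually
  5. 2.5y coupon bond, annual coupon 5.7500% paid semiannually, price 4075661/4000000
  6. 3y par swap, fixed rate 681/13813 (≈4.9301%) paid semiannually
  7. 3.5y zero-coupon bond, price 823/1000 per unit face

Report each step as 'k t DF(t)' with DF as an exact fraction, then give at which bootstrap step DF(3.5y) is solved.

1 1/2 4979/5000
2 1 596/625
3 3/2 9209/10000
4 2 4531/5000
5 5/2 8849/10000
6 3 4319/5000
7 7/2 823/1000
DF(3.5y) is solved at step 7

step 1 [0.5y] bond c/2=1/80: DF=(403299/400000 − 1/80·(0))/(1+1/80) = 4979/5000 ≈ 0.995800
step 2 [1y] bond c/2=1/80: DF=(391187/400000 − 1/80·(0.995800))/(1+1/80) = 596/625 ≈ 0.953600
step 3 [1.5y] swap r/2=791/28703: DF=(1 − 791/28703·(0.995800+0.953600))/(1+791/28703) = 9209/10000 ≈ 0.920900
step 4 [2y] swap r/2=134/5395: DF=(1 − 134/5395·(0.995800+0.953600+0.920900))/(1+134/5395) = 4531/5000 ≈ 0.906200
step 5 [2.5y] bond c/2=23/800: DF=(4075661/4000000 − 23/800·(0.995800+0.953600+0.920900+0.906200))/(1+23/800) = 8849/10000 ≈ 0.884900
step 6 [3y] swap r/2=681/27626: DF=(1 − 681/27626·(0.995800+0.953600+0.920900+0.906200+0.884900))/(1+681/27626) = 4319/5000 ≈ 0.863800
step 7 [3.5y] zero: DF = P = 823/1000 ≈ 0.823000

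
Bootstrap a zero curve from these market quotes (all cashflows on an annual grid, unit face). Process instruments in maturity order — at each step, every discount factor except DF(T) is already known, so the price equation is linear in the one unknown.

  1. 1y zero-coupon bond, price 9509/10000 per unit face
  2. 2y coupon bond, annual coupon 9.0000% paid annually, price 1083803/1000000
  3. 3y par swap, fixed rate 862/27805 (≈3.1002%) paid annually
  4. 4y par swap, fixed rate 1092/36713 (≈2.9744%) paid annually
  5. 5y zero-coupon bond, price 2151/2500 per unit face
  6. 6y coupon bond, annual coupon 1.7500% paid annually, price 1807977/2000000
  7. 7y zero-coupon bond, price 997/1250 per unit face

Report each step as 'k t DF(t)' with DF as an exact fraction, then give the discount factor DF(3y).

step 1 [1y] zero: DF = P = 9509/10000 ≈ 0.950900
step 2 [2y] bond c/1=9/100: DF=(1083803/1000000 − 9/100·(0.950900))/(1+9/100) = 4579/5000 ≈ 0.915800
step 3 [3y] swap r/1=862/27805: DF=(1 − 862/27805·(0.950900+0.915800))/(1+862/27805) = 4569/5000 ≈ 0.913800
step 4 [4y] swap r/1=1092/36713: DF=(1 − 1092/36713·(0.950900+0.915800+0.913800))/(1+1092/36713) = 2227/2500 ≈ 0.890800
step 5 [5y] zero: DF = P = 2151/2500 ≈ 0.860400
step 6 [6y] bond c/1=7/400: DF=(1807977/2000000 − 7/400·(0.950900+0.915800+0.913800+0.890800+0.860400))/(1+7/400) = 1621/2000 ≈ 0.810500
step 7 [7y] zero: DF = P = 997/1250 ≈ 0.797600

1 1 9509/10000
2 2 4579/5000
3 3 4569/5000
4 4 2227/2500
5 5 2151/2500
6 6 1621/2000
7 7 997/1250
DF(3y) = 4569/5000 ≈ 0.913800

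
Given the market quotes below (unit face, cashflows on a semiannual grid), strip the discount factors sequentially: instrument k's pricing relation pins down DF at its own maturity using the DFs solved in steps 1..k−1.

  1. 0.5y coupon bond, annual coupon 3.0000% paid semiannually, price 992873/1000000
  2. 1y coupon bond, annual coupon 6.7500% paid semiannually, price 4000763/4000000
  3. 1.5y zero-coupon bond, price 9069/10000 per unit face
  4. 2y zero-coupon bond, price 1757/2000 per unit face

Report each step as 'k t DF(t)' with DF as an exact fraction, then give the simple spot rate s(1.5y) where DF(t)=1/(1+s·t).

step 1 [0.5y] bond c/2=3/200: DF=(992873/1000000 − 3/200·(0))/(1+3/200) = 4891/5000 ≈ 0.978200
step 2 [1y] bond c/2=27/800: DF=(4000763/4000000 − 27/800·(0.978200))/(1+27/800) = 2339/2500 ≈ 0.935600
step 3 [1.5y] zero: DF = P = 9069/10000 ≈ 0.906900
step 4 [2y] zero: DF = P = 1757/2000 ≈ 0.878500

1 1/2 4891/5000
2 1 2339/2500
3 3/2 9069/10000
4 2 1757/2000
s(1.5y) = (1/(9069/10000) − 1)/(3/2) = 1862/27207 ≈ 6.8438%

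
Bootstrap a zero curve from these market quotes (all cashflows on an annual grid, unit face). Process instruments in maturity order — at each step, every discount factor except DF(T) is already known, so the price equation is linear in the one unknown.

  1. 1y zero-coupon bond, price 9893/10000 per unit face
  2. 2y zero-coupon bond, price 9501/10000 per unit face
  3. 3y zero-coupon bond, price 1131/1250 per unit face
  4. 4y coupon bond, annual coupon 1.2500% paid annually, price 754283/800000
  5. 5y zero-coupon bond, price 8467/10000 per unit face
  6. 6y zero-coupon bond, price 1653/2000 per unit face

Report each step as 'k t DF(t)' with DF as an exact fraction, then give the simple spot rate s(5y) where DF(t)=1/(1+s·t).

1 1 9893/10000
2 2 9501/10000
3 3 1131/1250
4 4 8961/10000
5 5 8467/10000
6 6 1653/2000
s(5y) = (1/(8467/10000) − 1)/(5) = 1533/42335 ≈ 3.6211%

step 1 [1y] zero: DF = P = 9893/10000 ≈ 0.989300
step 2 [2y] zero: DF = P = 9501/10000 ≈ 0.950100
step 3 [3y] zero: DF = P = 1131/1250 ≈ 0.904800
step 4 [4y] bond c/1=1/80: DF=(754283/800000 − 1/80·(0.989300+0.950100+0.904800))/(1+1/80) = 8961/10000 ≈ 0.896100
step 5 [5y] zero: DF = P = 8467/10000 ≈ 0.846700
step 6 [6y] zero: DF = P = 1653/2000 ≈ 0.826500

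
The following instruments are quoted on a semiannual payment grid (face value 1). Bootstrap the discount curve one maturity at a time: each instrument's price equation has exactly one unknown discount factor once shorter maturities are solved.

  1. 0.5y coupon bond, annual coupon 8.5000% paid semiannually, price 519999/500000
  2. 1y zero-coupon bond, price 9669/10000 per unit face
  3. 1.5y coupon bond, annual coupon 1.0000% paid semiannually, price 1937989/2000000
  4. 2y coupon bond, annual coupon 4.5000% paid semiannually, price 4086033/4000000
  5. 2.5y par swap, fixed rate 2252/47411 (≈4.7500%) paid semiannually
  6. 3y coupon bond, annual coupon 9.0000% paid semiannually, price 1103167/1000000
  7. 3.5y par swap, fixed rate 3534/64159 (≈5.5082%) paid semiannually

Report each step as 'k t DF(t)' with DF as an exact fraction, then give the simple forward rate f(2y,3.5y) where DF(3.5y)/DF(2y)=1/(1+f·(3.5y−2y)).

step 1 [0.5y] bond c/2=17/400: DF=(519999/500000 − 17/400·(0))/(1+17/400) = 1247/1250 ≈ 0.997600
step 2 [1y] zero: DF = P = 9669/10000 ≈ 0.966900
step 3 [1.5y] bond c/2=1/200: DF=(1937989/2000000 − 1/200·(0.997600+0.966900))/(1+1/200) = 1193/1250 ≈ 0.954400
step 4 [2y] bond c/2=9/400: DF=(4086033/4000000 − 9/400·(0.997600+0.966900+0.954400))/(1+9/400) = 2337/2500 ≈ 0.934800
step 5 [2.5y] swap r/2=1126/47411: DF=(1 − 1126/47411·(0.997600+0.966900+0.954400+0.934800))/(1+1126/47411) = 4437/5000 ≈ 0.887400
step 6 [3y] bond c/2=9/200: DF=(1103167/1000000 − 9/200·(0.997600+0.966900+0.954400+0.934800+0.887400))/(1+9/200) = 1703/2000 ≈ 0.851500
step 7 [3.5y] swap r/2=1767/64159: DF=(1 − 1767/64159·(0.997600+0.966900+0.954400+0.934800+0.887400+0.851500))/(1+1767/64159) = 8233/10000 ≈ 0.823300

1 1/2 1247/1250
2 1 9669/10000
3 3/2 1193/1250
4 2 2337/2500
5 5/2 4437/5000
6 3 1703/2000
7 7/2 8233/10000
f(2y,3.5y) = ((2337/2500)/(8233/10000) − 1)/(3/2) = 2230/24699 ≈ 9.0287%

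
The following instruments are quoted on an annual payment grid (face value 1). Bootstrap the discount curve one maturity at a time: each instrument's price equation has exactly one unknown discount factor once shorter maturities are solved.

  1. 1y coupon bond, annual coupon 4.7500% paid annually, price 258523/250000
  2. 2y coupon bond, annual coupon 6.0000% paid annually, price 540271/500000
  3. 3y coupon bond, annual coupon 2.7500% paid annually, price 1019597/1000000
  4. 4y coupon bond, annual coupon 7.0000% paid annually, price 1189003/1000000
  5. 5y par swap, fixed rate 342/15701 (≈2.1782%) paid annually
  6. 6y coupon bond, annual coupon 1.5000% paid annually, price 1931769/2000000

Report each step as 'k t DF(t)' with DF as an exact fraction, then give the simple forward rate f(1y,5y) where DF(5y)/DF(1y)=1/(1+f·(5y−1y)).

step 1 [1y] bond c/1=19/400: DF=(258523/250000 − 19/400·(0))/(1+19/400) = 617/625 ≈ 0.987200
step 2 [2y] bond c/1=3/50: DF=(540271/500000 − 3/50·(0.987200))/(1+3/50) = 1927/2000 ≈ 0.963500
step 3 [3y] bond c/1=11/400: DF=(1019597/1000000 − 11/400·(0.987200+0.963500))/(1+11/400) = 9401/10000 ≈ 0.940100
step 4 [4y] bond c/1=7/100: DF=(1189003/1000000 − 7/100·(0.987200+0.963500+0.940100))/(1+7/100) = 9221/10000 ≈ 0.922100
step 5 [5y] swap r/1=342/15701: DF=(1 − 342/15701·(0.987200+0.963500+0.940100+0.922100))/(1+342/15701) = 4487/5000 ≈ 0.897400
step 6 [6y] bond c/1=3/200: DF=(1931769/2000000 − 3/200·(0.987200+0.963500+0.940100+0.922100+0.897400))/(1+3/200) = 441/500 ≈ 0.882000

1 1 617/625
2 2 1927/2000
3 3 9401/10000
4 4 9221/10000
5 5 4487/5000
6 6 441/500
f(1y,5y) = ((617/625)/(4487/5000) − 1)/(4) = 449/17948 ≈ 2.5017%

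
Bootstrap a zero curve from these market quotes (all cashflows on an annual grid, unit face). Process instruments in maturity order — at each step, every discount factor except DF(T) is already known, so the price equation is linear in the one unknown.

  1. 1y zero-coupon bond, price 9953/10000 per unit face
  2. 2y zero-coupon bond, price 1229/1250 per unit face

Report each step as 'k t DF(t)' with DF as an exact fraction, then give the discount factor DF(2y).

step 1 [1y] zero: DF = P = 9953/10000 ≈ 0.995300
step 2 [2y] zero: DF = P = 1229/1250 ≈ 0.983200

1 1 9953/10000
2 2 1229/1250
DF(2y) = 1229/1250 ≈ 0.983200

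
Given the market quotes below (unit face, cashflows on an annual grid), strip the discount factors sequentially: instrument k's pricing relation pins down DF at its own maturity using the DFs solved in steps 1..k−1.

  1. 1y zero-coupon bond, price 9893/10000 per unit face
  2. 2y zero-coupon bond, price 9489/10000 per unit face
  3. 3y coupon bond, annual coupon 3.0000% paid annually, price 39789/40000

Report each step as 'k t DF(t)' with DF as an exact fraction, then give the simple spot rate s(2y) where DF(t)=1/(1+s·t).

step 1 [1y] zero: DF = P = 9893/10000 ≈ 0.989300
step 2 [2y] zero: DF = P = 9489/10000 ≈ 0.948900
step 3 [3y] bond c/1=3/100: DF=(39789/40000 − 3/100·(0.989300+0.948900))/(1+3/100) = 9093/10000 ≈ 0.909300

1 1 9893/10000
2 2 9489/10000
3 3 9093/10000
s(2y) = (1/(9489/10000) − 1)/(2) = 511/18978 ≈ 2.6926%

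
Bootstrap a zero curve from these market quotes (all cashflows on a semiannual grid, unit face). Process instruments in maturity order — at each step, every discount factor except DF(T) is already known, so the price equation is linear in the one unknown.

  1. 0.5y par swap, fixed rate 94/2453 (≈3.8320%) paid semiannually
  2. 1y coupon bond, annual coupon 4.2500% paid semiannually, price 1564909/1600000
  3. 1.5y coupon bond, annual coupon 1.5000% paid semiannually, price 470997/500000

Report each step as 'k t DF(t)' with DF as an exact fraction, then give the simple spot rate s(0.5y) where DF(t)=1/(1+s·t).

1 1/2 2453/2500
2 1 9373/10000
3 3/2 9207/10000
s(0.5y) = (1/(2453/2500) − 1)/(1/2) = 94/2453 ≈ 3.8320%

step 1 [0.5y] swap r/2=47/2453: DF=(1 − 47/2453·(0))/(1+47/2453) = 2453/2500 ≈ 0.981200
step 2 [1y] bond c/2=17/800: DF=(1564909/1600000 − 17/800·(0.981200))/(1+17/800) = 9373/10000 ≈ 0.937300
step 3 [1.5y] bond c/2=3/400: DF=(470997/500000 − 3/400·(0.981200+0.937300))/(1+3/400) = 9207/10000 ≈ 0.920700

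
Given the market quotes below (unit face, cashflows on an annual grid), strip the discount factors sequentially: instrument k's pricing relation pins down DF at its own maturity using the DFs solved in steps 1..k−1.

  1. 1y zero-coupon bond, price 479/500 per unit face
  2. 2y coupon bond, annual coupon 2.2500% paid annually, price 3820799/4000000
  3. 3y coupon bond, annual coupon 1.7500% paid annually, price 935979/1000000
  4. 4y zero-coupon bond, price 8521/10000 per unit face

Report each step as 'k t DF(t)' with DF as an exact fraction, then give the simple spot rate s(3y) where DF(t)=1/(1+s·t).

1 1 479/500
2 2 9131/10000
3 3 8877/10000
4 4 8521/10000
s(3y) = (1/(8877/10000) − 1)/(3) = 1123/26631 ≈ 4.2169%

step 1 [1y] zero: DF = P = 479/500 ≈ 0.958000
step 2 [2y] bond c/1=9/400: DF=(3820799/4000000 − 9/400·(0.958000))/(1+9/400) = 9131/10000 ≈ 0.913100
step 3 [3y] bond c/1=7/400: DF=(935979/1000000 − 7/400·(0.958000+0.913100))/(1+7/400) = 8877/10000 ≈ 0.887700
step 4 [4y] zero: DF = P = 8521/10000 ≈ 0.852100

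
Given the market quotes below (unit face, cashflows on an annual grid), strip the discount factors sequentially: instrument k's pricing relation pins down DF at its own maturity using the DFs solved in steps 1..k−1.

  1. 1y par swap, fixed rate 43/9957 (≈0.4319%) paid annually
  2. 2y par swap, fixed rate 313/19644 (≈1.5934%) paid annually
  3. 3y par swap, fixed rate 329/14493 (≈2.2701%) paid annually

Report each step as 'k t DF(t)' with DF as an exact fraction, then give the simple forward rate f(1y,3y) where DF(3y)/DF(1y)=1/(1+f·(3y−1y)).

step 1 [1y] swap r/1=43/9957: DF=(1 − 43/9957·(0))/(1+43/9957) = 9957/10000 ≈ 0.995700
step 2 [2y] swap r/1=313/19644: DF=(1 − 313/19644·(0.995700))/(1+313/19644) = 9687/10000 ≈ 0.968700
step 3 [3y] swap r/1=329/14493: DF=(1 − 329/14493·(0.995700+0.968700))/(1+329/14493) = 4671/5000 ≈ 0.934200

1 1 9957/10000
2 2 9687/10000
3 3 4671/5000
f(1y,3y) = ((9957/10000)/(4671/5000) − 1)/(2) = 205/6228 ≈ 3.2916%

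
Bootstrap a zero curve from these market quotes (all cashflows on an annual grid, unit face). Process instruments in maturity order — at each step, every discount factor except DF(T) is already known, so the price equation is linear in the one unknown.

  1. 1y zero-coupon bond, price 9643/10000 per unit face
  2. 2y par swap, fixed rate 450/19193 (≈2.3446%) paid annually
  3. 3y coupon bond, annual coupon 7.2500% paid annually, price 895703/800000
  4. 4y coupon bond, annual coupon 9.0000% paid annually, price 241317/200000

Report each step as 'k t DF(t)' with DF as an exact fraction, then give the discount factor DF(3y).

1 1 9643/10000
2 2 191/200
3 3 4571/5000
4 4 873/1000
DF(3y) = 4571/5000 ≈ 0.914200

step 1 [1y] zero: DF = P = 9643/10000 ≈ 0.964300
step 2 [2y] swap r/1=450/19193: DF=(1 − 450/19193·(0.964300))/(1+450/19193) = 191/200 ≈ 0.955000
step 3 [3y] bond c/1=29/400: DF=(895703/800000 − 29/400·(0.964300+0.955000))/(1+29/400) = 4571/5000 ≈ 0.914200
step 4 [4y] bond c/1=9/100: DF=(241317/200000 − 9/100·(0.964300+0.955000+0.914200))/(1+9/100) = 873/1000 ≈ 0.873000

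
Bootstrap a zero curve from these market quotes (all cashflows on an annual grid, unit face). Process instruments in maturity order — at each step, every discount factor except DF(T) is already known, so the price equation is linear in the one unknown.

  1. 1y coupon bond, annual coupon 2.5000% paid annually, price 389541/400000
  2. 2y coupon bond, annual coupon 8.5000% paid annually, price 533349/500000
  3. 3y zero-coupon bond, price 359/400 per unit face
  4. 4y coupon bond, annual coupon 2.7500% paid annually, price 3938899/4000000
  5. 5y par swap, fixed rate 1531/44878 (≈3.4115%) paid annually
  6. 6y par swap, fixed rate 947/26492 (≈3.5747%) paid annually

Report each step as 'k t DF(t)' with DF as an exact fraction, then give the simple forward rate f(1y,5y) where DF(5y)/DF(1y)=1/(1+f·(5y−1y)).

1 1 9501/10000
2 2 9087/10000
3 3 359/400
4 4 4423/5000
5 5 8469/10000
6 6 4053/5000
f(1y,5y) = ((9501/10000)/(8469/10000) − 1)/(4) = 86/2823 ≈ 3.0464%

step 1 [1y] bond c/1=1/40: DF=(389541/400000 − 1/40·(0))/(1+1/40) = 9501/10000 ≈ 0.950100
step 2 [2y] bond c/1=17/200: DF=(533349/500000 − 17/200·(0.950100))/(1+17/200) = 9087/10000 ≈ 0.908700
step 3 [3y] zero: DF = P = 359/400 ≈ 0.897500
step 4 [4y] bond c/1=11/400: DF=(3938899/4000000 − 11/400·(0.950100+0.908700+0.897500))/(1+11/400) = 4423/5000 ≈ 0.884600
step 5 [5y] swap r/1=1531/44878: DF=(1 − 1531/44878·(0.950100+0.908700+0.897500+0.884600))/(1+1531/44878) = 8469/10000 ≈ 0.846900
step 6 [6y] swap r/1=947/26492: DF=(1 − 947/26492·(0.950100+0.908700+0.897500+0.884600+0.846900))/(1+947/26492) = 4053/5000 ≈ 0.810600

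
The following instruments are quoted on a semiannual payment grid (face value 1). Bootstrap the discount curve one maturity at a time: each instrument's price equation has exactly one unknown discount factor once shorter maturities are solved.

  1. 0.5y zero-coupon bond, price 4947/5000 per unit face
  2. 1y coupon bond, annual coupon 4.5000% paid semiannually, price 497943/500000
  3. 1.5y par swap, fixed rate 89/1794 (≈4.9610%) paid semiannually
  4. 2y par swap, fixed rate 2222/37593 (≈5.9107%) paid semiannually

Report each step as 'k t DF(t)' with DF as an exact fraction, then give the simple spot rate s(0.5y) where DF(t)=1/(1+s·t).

step 1 [0.5y] zero: DF = P = 4947/5000 ≈ 0.989400
step 2 [1y] bond c/2=9/400: DF=(497943/500000 − 9/400·(0.989400))/(1+9/400) = 4761/5000 ≈ 0.952200
step 3 [1.5y] swap r/2=89/3588: DF=(1 − 89/3588·(0.989400+0.952200))/(1+89/3588) = 1161/1250 ≈ 0.928800
step 4 [2y] swap r/2=1111/37593: DF=(1 − 1111/37593·(0.989400+0.952200+0.928800))/(1+1111/37593) = 8889/10000 ≈ 0.888900

1 1/2 4947/5000
2 1 4761/5000
3 3/2 1161/1250
4 2 8889/10000
s(0.5y) = (1/(4947/5000) − 1)/(1/2) = 106/4947 ≈ 2.1427%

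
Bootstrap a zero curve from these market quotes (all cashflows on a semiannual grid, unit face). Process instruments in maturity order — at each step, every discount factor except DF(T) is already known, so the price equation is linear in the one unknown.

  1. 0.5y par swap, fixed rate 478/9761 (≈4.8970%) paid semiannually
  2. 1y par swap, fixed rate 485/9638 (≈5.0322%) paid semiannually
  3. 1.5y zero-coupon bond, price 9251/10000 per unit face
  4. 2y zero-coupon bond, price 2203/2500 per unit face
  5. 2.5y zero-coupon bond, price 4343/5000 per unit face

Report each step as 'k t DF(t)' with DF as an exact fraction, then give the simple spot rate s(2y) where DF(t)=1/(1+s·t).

step 1 [0.5y] swap r/2=239/9761: DF=(1 − 239/9761·(0))/(1+239/9761) = 9761/10000 ≈ 0.976100
step 2 [1y] swap r/2=485/19276: DF=(1 − 485/19276·(0.976100))/(1+485/19276) = 1903/2000 ≈ 0.951500
step 3 [1.5y] zero: DF = P = 9251/10000 ≈ 0.925100
step 4 [2y] zero: DF = P = 2203/2500 ≈ 0.881200
step 5 [2.5y] zero: DF = P = 4343/5000 ≈ 0.868600

1 1/2 9761/10000
2 1 1903/2000
3 3/2 9251/10000
4 2 2203/2500
5 5/2 4343/5000
s(2y) = (1/(2203/2500) − 1)/(2) = 297/4406 ≈ 6.7408%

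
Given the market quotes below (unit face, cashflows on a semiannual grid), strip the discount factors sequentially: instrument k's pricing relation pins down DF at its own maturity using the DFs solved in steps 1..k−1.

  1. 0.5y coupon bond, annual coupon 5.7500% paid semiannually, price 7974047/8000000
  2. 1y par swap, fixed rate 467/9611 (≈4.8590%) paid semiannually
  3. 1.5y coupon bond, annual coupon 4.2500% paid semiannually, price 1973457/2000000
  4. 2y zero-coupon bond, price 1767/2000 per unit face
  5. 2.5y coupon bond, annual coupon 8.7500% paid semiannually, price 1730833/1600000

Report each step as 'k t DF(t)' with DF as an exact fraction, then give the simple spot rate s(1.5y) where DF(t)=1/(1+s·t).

1 1/2 9689/10000
2 1 9533/10000
3 3/2 4631/5000
4 2 1767/2000
5 5/2 22/25
s(1.5y) = (1/(4631/5000) − 1)/(3/2) = 246/4631 ≈ 5.3120%

step 1 [0.5y] bond c/2=23/800: DF=(7974047/8000000 − 23/800·(0))/(1+23/800) = 9689/10000 ≈ 0.968900
step 2 [1y] swap r/2=467/19222: DF=(1 − 467/19222·(0.968900))/(1+467/19222) = 9533/10000 ≈ 0.953300
step 3 [1.5y] bond c/2=17/800: DF=(1973457/2000000 − 17/800·(0.968900+0.953300))/(1+17/800) = 4631/5000 ≈ 0.926200
step 4 [2y] zero: DF = P = 1767/2000 ≈ 0.883500
step 5 [2.5y] bond c/2=7/160: DF=(1730833/1600000 − 7/160·(0.968900+0.953300+0.926200+0.883500))/(1+7/160) = 22/25 ≈ 0.880000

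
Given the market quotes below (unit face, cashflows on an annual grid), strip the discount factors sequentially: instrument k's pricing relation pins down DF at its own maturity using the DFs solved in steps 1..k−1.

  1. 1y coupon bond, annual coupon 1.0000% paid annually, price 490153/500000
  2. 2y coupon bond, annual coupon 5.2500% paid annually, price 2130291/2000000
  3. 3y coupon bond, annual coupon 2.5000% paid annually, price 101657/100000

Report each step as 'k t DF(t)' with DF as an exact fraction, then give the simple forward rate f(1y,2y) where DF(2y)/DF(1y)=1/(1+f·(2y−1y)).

1 1 4853/5000
2 2 2409/2500
3 3 4723/5000
f(1y,2y) = ((4853/5000)/(2409/2500) − 1)/(1) = 35/4818 ≈ 0.7264%

step 1 [1y] bond c/1=1/100: DF=(490153/500000 − 1/100·(0))/(1+1/100) = 4853/5000 ≈ 0.970600
step 2 [2y] bond c/1=21/400: DF=(2130291/2000000 − 21/400·(0.970600))/(1+21/400) = 2409/2500 ≈ 0.963600
step 3 [3y] bond c/1=1/40: DF=(101657/100000 − 1/40·(0.970600+0.963600))/(1+1/40) = 4723/5000 ≈ 0.944600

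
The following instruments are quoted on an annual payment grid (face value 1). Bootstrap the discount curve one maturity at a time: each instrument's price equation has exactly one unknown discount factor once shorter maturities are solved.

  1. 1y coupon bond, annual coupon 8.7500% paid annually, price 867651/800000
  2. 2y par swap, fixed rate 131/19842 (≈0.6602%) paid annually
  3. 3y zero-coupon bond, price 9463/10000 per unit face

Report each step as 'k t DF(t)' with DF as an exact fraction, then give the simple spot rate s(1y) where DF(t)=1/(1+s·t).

1 1 9973/10000
2 2 9869/10000
3 3 9463/10000
s(1y) = (1/(9973/10000) − 1)/(1) = 27/9973 ≈ 0.2707%

step 1 [1y] bond c/1=7/80: DF=(867651/800000 − 7/80·(0))/(1+7/80) = 9973/10000 ≈ 0.997300
step 2 [2y] swap r/1=131/19842: DF=(1 − 131/19842·(0.997300))/(1+131/19842) = 9869/10000 ≈ 0.986900
step 3 [3y] zero: DF = P = 9463/10000 ≈ 0.946300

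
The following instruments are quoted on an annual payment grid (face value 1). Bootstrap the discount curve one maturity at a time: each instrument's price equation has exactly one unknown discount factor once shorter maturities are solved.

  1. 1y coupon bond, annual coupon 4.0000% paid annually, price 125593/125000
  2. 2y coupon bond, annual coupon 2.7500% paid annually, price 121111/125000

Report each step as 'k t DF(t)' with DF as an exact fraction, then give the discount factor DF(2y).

1 1 9661/10000
2 2 9171/10000
DF(2y) = 9171/10000 ≈ 0.917100

step 1 [1y] bond c/1=1/25: DF=(125593/125000 − 1/25·(0))/(1+1/25) = 9661/10000 ≈ 0.966100
step 2 [2y] bond c/1=11/400: DF=(121111/125000 − 11/400·(0.966100))/(1+11/400) = 9171/10000 ≈ 0.917100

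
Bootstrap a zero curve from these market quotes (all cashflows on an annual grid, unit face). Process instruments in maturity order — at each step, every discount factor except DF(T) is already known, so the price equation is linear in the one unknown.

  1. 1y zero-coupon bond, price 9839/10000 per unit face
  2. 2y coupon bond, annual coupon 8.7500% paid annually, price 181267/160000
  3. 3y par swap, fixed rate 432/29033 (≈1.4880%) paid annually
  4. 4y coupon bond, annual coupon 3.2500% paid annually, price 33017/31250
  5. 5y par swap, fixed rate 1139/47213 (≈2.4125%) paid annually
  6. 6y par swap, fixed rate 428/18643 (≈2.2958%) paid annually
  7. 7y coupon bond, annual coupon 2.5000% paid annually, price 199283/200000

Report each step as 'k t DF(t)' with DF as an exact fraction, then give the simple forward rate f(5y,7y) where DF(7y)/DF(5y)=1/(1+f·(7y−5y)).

step 1 [1y] zero: DF = P = 9839/10000 ≈ 0.983900
step 2 [2y] bond c/1=7/80: DF=(181267/160000 − 7/80·(0.983900))/(1+7/80) = 4813/5000 ≈ 0.962600
step 3 [3y] swap r/1=432/29033: DF=(1 − 432/29033·(0.983900+0.962600))/(1+432/29033) = 598/625 ≈ 0.956800
step 4 [4y] bond c/1=13/400: DF=(33017/31250 − 13/400·(0.983900+0.962600+0.956800))/(1+13/400) = 9319/10000 ≈ 0.931900
step 5 [5y] swap r/1=1139/47213: DF=(1 − 1139/47213·(0.983900+0.962600+0.956800+0.931900))/(1+1139/47213) = 8861/10000 ≈ 0.886100
step 6 [6y] swap r/1=428/18643: DF=(1 − 428/18643·(0.983900+0.962600+0.956800+0.931900+0.886100))/(1+428/18643) = 2179/2500 ≈ 0.871600
step 7 [7y] bond c/1=1/40: DF=(199283/200000 − 1/40·(0.983900+0.962600+0.956800+0.931900+0.886100+0.871600))/(1+1/40) = 8357/10000 ≈ 0.835700

1 1 9839/10000
2 2 4813/5000
3 3 598/625
4 4 9319/10000
5 5 8861/10000
6 6 2179/2500
7 7 8357/10000
f(5y,7y) = ((8861/10000)/(8357/10000) − 1)/(2) = 252/8357 ≈ 3.0154%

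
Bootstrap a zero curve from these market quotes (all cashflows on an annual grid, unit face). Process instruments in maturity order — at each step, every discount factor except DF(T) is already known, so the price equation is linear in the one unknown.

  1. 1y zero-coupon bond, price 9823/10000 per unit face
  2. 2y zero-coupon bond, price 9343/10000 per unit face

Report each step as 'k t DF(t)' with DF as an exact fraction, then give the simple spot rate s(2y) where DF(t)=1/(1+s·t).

1 1 9823/10000
2 2 9343/10000
s(2y) = (1/(9343/10000) − 1)/(2) = 657/18686 ≈ 3.5160%

step 1 [1y] zero: DF = P = 9823/10000 ≈ 0.982300
step 2 [2y] zero: DF = P = 9343/10000 ≈ 0.934300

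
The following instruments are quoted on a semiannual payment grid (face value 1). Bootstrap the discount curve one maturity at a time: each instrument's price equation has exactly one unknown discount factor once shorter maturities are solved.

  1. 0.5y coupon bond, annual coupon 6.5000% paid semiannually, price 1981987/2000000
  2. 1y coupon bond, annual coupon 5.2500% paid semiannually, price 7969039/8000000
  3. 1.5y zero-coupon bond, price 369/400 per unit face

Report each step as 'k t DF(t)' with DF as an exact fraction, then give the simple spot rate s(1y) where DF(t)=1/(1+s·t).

1 1/2 4799/5000
2 1 9461/10000
3 3/2 369/400
s(1y) = (1/(9461/10000) − 1)/(1) = 539/9461 ≈ 5.6971%

step 1 [0.5y] bond c/2=13/400: DF=(1981987/2000000 − 13/400·(0))/(1+13/400) = 4799/5000 ≈ 0.959800
step 2 [1y] bond c/2=21/800: DF=(7969039/8000000 − 21/800·(0.959800))/(1+21/800) = 9461/10000 ≈ 0.946100
step 3 [1.5y] zero: DF = P = 369/400 ≈ 0.922500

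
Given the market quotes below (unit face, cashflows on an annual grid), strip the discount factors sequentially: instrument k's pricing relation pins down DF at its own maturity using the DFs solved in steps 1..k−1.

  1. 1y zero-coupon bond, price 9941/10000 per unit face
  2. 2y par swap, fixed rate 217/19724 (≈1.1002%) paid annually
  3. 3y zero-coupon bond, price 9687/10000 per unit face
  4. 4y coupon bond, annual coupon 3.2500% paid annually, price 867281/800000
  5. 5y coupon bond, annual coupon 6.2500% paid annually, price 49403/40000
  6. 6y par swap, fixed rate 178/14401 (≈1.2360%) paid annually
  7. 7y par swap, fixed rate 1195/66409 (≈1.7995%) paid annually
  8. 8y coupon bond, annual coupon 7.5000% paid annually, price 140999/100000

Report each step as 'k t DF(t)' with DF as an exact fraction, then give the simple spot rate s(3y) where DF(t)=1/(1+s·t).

step 1 [1y] zero: DF = P = 9941/10000 ≈ 0.994100
step 2 [2y] swap r/1=217/19724: DF=(1 − 217/19724·(0.994100))/(1+217/19724) = 9783/10000 ≈ 0.978300
step 3 [3y] zero: DF = P = 9687/10000 ≈ 0.968700
step 4 [4y] bond c/1=13/400: DF=(867281/800000 − 13/400·(0.994100+0.978300+0.968700))/(1+13/400) = 4787/5000 ≈ 0.957400
step 5 [5y] bond c/1=1/16: DF=(49403/40000 − 1/16·(0.994100+0.978300+0.968700+0.957400))/(1+1/16) = 9331/10000 ≈ 0.933100
step 6 [6y] swap r/1=178/14401: DF=(1 − 178/14401·(0.994100+0.978300+0.968700+0.957400+0.933100))/(1+178/14401) = 1161/1250 ≈ 0.928800
step 7 [7y] swap r/1=1195/66409: DF=(1 − 1195/66409·(0.994100+0.978300+0.968700+0.957400+0.933100+0.928800))/(1+1195/66409) = 1761/2000 ≈ 0.880500
step 8 [8y] bond c/1=3/40: DF=(140999/100000 − 3/40·(0.994100+0.978300+0.968700+0.957400+0.933100+0.928800+0.880500))/(1+3/40) = 8483/10000 ≈ 0.848300

1 1 9941/10000
2 2 9783/10000
3 3 9687/10000
4 4 4787/5000
5 5 9331/10000
6 6 1161/1250
7 7 1761/2000
8 8 8483/10000
s(3y) = (1/(9687/10000) − 1)/(3) = 313/29061 ≈ 1.0770%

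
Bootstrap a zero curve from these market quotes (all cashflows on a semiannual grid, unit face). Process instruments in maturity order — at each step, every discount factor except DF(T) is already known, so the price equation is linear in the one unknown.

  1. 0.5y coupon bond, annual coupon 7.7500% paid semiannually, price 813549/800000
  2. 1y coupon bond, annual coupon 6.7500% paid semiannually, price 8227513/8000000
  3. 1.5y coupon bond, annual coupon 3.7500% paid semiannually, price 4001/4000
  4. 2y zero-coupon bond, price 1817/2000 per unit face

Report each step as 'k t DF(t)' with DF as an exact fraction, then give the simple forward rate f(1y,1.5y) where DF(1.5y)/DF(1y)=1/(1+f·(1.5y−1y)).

step 1 [0.5y] bond c/2=31/800: DF=(813549/800000 − 31/800·(0))/(1+31/800) = 979/1000 ≈ 0.979000
step 2 [1y] bond c/2=27/800: DF=(8227513/8000000 − 27/800·(0.979000))/(1+27/800) = 9629/10000 ≈ 0.962900
step 3 [1.5y] bond c/2=3/160: DF=(4001/4000 − 3/160·(0.979000+0.962900))/(1+3/160) = 9461/10000 ≈ 0.946100
step 4 [2y] zero: DF = P = 1817/2000 ≈ 0.908500

1 1/2 979/1000
2 1 9629/10000
3 3/2 9461/10000
4 2 1817/2000
f(1y,1.5y) = ((9629/10000)/(9461/10000) − 1)/(1/2) = 336/9461 ≈ 3.5514%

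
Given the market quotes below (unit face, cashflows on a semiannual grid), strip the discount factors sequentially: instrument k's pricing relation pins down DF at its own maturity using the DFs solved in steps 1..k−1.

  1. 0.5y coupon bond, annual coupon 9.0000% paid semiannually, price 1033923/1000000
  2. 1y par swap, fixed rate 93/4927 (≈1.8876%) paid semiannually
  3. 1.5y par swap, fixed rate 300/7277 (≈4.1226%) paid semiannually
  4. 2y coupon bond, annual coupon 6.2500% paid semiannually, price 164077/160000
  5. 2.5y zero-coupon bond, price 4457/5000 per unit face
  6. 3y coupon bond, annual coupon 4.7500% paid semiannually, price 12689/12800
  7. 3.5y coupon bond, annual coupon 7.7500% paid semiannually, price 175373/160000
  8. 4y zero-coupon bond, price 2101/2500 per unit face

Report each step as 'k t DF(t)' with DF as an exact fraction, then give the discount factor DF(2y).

step 1 [0.5y] bond c/2=9/200: DF=(1033923/1000000 − 9/200·(0))/(1+9/200) = 4947/5000 ≈ 0.989400
step 2 [1y] swap r/2=93/9854: DF=(1 − 93/9854·(0.989400))/(1+93/9854) = 4907/5000 ≈ 0.981400
step 3 [1.5y] swap r/2=150/7277: DF=(1 − 150/7277·(0.989400+0.981400))/(1+150/7277) = 47/50 ≈ 0.940000
step 4 [2y] bond c/2=1/32: DF=(164077/160000 − 1/32·(0.989400+0.981400+0.940000))/(1+1/32) = 4531/5000 ≈ 0.906200
step 5 [2.5y] zero: DF = P = 4457/5000 ≈ 0.891400
step 6 [3y] bond c/2=19/800: DF=(12689/12800 − 19/800·(0.989400+0.981400+0.940000+0.906200+0.891400))/(1+19/800) = 8591/10000 ≈ 0.859100
step 7 [3.5y] bond c/2=31/800: DF=(175373/160000 − 31/800·(0.989400+0.981400+0.940000+0.906200+0.891400+0.859100))/(1+31/800) = 339/400 ≈ 0.847500
step 8 [4y] zero: DF = P = 2101/2500 ≈ 0.840400

1 1/2 4947/5000
2 1 4907/5000
3 3/2 47/50
4 2 4531/5000
5 5/2 4457/5000
6 3 8591/10000
7 7/2 339/400
8 4 2101/2500
DF(2y) = 4531/5000 ≈ 0.906200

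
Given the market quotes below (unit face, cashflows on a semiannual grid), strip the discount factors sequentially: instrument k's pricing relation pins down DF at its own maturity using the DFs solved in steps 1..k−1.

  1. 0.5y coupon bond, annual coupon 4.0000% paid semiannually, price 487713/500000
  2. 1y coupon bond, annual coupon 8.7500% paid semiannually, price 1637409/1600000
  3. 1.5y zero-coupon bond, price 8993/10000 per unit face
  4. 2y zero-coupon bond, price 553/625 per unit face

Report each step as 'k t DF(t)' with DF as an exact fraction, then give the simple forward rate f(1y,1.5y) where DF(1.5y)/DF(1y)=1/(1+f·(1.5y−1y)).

1 1/2 9563/10000
2 1 2351/2500
3 3/2 8993/10000
4 2 553/625
f(1y,1.5y) = ((2351/2500)/(8993/10000) − 1)/(1/2) = 822/8993 ≈ 9.1404%

step 1 [0.5y] bond c/2=1/50: DF=(487713/500000 − 1/50·(0))/(1+1/50) = 9563/10000 ≈ 0.956300
step 2 [1y] bond c/2=7/160: DF=(1637409/1600000 − 7/160·(0.956300))/(1+7/160) = 2351/2500 ≈ 0.940400
step 3 [1.5y] zero: DF = P = 8993/10000 ≈ 0.899300
step 4 [2y] zero: DF = P = 553/625 ≈ 0.884800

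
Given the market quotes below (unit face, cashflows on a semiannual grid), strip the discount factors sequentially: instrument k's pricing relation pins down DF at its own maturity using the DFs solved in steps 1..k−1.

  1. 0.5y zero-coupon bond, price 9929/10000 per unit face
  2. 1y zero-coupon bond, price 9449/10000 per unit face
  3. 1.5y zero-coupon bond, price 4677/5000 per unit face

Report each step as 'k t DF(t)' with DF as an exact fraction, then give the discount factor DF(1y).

step 1 [0.5y] zero: DF = P = 9929/10000 ≈ 0.992900
step 2 [1y] zero: DF = P = 9449/10000 ≈ 0.944900
step 3 [1.5y] zero: DF = P = 4677/5000 ≈ 0.935400

1 1/2 9929/10000
2 1 9449/10000
3 3/2 4677/5000
DF(1y) = 9449/10000 ≈ 0.944900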